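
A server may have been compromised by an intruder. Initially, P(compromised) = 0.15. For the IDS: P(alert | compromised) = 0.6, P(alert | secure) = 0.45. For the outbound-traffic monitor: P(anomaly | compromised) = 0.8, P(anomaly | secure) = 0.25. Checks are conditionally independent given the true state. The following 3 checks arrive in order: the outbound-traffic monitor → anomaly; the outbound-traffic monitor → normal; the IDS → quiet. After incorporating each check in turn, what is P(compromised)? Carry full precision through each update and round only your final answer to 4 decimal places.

Apply Bayes' rule sequentially, carrying P(compromised) forward.
After the outbound-traffic monitor='anomaly': P(compromised) = 0.8·0.1500 / (0.8·0.1500 + 0.25·0.8500) ≈ 0.3609
After the outbound-traffic monitor='normal': P(compromised) = 0.2·0.3609 / (0.2·0.3609 + 0.75·0.6391) ≈ 0.1309
After the IDS='quiet': P(compromised) = 0.4·0.1309 / (0.4·0.1309 + 0.55·0.8691) ≈ 0.0987

0.0987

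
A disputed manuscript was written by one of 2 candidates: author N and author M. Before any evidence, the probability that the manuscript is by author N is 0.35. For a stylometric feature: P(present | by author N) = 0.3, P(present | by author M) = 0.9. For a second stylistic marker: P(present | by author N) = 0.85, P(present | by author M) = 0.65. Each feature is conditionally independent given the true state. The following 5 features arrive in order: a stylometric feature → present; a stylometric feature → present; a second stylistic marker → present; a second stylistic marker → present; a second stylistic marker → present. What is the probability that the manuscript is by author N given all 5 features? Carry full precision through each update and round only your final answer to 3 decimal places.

0.118

After a stylometric feature='present': P(author N) = 0.3·0.3500 / (0.3·0.3500 + 0.9·0.6500) ≈ 0.1522
After a stylometric feature='present': P(author N) = 0.3·0.1522 / (0.3·0.1522 + 0.9·0.8478) ≈ 0.0565
After a second stylistic marker='present': P(author N) = 0.85·0.0565 / (0.85·0.0565 + 0.65·0.9435) ≈ 0.0726
After a second stylistic marker='present': P(author N) = 0.85·0.0726 / (0.85·0.0726 + 0.65·0.9274) ≈ 0.0928
After a second stylistic marker='present': P(author N) = 0.85·0.0928 / (0.85·0.0928 + 0.65·0.9072) ≈ 0.1180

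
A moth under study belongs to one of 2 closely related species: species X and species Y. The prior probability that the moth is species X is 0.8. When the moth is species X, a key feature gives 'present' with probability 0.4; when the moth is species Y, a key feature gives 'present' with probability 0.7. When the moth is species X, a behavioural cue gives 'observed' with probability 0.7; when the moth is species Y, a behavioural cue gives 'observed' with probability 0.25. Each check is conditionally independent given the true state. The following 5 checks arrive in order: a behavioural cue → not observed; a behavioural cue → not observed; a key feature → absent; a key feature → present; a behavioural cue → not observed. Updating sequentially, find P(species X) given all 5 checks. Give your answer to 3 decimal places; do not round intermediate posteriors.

After a behavioural cue='not observed': P(species X) = 0.3·0.8000 / (0.3·0.8000 + 0.75·0.2000) ≈ 0.6154
After a behavioural cue='not observed': P(species X) = 0.3·0.6154 / (0.3·0.6154 + 0.75·0.3846) ≈ 0.3902
After a key feature='absent': P(species X) = 0.6·0.3902 / (0.6·0.3902 + 0.3·0.6098) ≈ 0.5614
After a key feature='present': P(species X) = 0.4·0.5614 / (0.4·0.5614 + 0.7·0.4386) ≈ 0.4224
After a behavioural cue='not observed': P(species X) = 0.3·0.4224 / (0.3·0.4224 + 0.75·0.5776) ≈ 0.2263

0.226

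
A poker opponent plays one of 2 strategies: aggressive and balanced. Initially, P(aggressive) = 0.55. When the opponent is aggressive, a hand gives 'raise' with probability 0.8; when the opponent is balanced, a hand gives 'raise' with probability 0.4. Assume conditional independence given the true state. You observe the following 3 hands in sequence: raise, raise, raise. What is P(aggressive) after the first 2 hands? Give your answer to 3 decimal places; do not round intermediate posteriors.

After 'raise': P(aggressive) = 0.8·0.5500 / (0.8·0.5500 + 0.4·0.4500) ≈ 0.7097
After 'raise': P(aggressive) = 0.8·0.7097 / (0.8·0.7097 + 0.4·0.2903) ≈ 0.8302

0.830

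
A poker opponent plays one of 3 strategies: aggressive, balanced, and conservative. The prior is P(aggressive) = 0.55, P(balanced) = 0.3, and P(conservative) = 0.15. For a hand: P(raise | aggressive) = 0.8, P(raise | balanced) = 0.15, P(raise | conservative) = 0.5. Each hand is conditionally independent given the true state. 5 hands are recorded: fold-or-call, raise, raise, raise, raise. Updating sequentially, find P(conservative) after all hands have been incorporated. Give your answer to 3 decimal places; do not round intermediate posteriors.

0.094

Apply Bayes' rule sequentially, carrying P(conservative) forward.
After 'fold-or-call': normaliser = 0.2·0.5500 + 0.85·0.3000 + 0.5·0.1500; P(aggressive) ≈ 0.2500, P(balanced) ≈ 0.5795, P(conservative) ≈ 0.1705
After 'raise': normaliser = 0.8·0.2500 + 0.15·0.5795 + 0.5·0.1705; P(aggressive) ≈ 0.5374, P(balanced) ≈ 0.2336, P(conservative) ≈ 0.2290
After 'raise': normaliser = 0.8·0.5374 + 0.15·0.2336 + 0.5·0.2290; P(aggressive) ≈ 0.7419, P(balanced) ≈ 0.0605, P(conservative) ≈ 0.1976
After 'raise': normaliser = 0.8·0.7419 + 0.15·0.0605 + 0.5·0.1976; P(aggressive) ≈ 0.8462, P(balanced) ≈ 0.0129, P(conservative) ≈ 0.1409
After 'raise': normaliser = 0.8·0.8462 + 0.15·0.0129 + 0.5·0.1409; P(aggressive) ≈ 0.9034, P(balanced) ≈ 0.0026, P(conservative) ≈ 0.0940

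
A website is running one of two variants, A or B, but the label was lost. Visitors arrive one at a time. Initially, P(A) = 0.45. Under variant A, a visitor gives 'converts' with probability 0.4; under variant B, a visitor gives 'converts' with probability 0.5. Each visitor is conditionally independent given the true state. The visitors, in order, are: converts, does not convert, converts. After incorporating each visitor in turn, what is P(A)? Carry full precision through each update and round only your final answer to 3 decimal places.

After 'converts': P(A) = 0.4·0.4500 / (0.4·0.4500 + 0.5·0.5500) ≈ 0.3956
After 'does not convert': P(A) = 0.6·0.3956 / (0.6·0.3956 + 0.5·0.6044) ≈ 0.4399
After 'converts': P(A) = 0.4·0.4399 / (0.4·0.4399 + 0.5·0.5601) ≈ 0.3859

0.386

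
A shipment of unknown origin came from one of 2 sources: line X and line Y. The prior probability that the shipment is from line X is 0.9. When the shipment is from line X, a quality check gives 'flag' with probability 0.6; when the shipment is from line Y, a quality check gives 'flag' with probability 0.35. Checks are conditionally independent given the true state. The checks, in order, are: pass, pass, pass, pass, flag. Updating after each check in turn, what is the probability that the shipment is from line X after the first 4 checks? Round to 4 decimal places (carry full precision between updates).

After 'pass': P(line X) = 0.4·0.9000 / (0.4·0.9000 + 0.65·0.1000) ≈ 0.8471
After 'pass': P(line X) = 0.4·0.8471 / (0.4·0.8471 + 0.65·0.1529) ≈ 0.7732
After 'pass': P(line X) = 0.4·0.7732 / (0.4·0.7732 + 0.65·0.2268) ≈ 0.6771
After 'pass': P(line X) = 0.4·0.6771 / (0.4·0.6771 + 0.65·0.3229) ≈ 0.5635

0.5635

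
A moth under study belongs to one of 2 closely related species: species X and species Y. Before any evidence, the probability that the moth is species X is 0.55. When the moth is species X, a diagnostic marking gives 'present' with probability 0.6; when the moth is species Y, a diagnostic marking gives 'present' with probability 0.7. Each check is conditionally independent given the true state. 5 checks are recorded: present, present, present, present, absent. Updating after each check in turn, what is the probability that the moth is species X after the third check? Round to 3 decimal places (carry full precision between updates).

0.435

After 'present': P(species X) = 0.6·0.5500 / (0.6·0.5500 + 0.7·0.4500) ≈ 0.5116
After 'present': P(species X) = 0.6·0.5116 / (0.6·0.5116 + 0.7·0.4884) ≈ 0.4731
After 'present': P(species X) = 0.6·0.4731 / (0.6·0.4731 + 0.7·0.5269) ≈ 0.4349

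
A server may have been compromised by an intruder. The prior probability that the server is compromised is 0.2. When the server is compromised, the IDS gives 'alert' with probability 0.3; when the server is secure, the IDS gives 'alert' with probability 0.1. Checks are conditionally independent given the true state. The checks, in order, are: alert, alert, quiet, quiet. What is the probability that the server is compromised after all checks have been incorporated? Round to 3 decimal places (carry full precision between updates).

Apply Bayes' rule sequentially, carrying P(compromised) forward.
After 'alert': P(compromised) = 0.3·0.2000 / (0.3·0.2000 + 0.1·0.8000) ≈ 0.4286
After 'alert': P(compromised) = 0.3·0.4286 / (0.3·0.4286 + 0.1·0.5714) ≈ 0.6923
After 'quiet': P(compromised) = 0.7·0.6923 / (0.7·0.6923 + 0.9·0.3077) ≈ 0.6364
After 'quiet': P(compromised) = 0.7·0.6364 / (0.7·0.6364 + 0.9·0.3636) ≈ 0.5765

0.576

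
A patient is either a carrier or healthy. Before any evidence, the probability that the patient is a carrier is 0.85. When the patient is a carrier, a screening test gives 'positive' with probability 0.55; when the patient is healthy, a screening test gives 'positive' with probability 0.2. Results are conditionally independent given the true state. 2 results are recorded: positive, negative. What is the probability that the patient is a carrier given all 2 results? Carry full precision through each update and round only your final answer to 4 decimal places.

0.8976

After 'positive': P(carrier) = 0.55·0.8500 / (0.55·0.8500 + 0.2·0.1500) ≈ 0.9397
After 'negative': P(carrier) = 0.45·0.9397 / (0.45·0.9397 + 0.8·0.0603) ≈ 0.8976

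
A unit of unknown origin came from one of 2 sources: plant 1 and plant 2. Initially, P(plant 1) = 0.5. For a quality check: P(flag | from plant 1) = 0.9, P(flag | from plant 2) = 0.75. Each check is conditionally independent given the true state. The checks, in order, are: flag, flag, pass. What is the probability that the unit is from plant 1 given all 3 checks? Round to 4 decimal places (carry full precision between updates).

After 'flag': P(plant 1) = 0.9·0.5000 / (0.9·0.5000 + 0.75·0.5000) ≈ 0.5455
After 'flag': P(plant 1) = 0.9·0.5455 / (0.9·0.5455 + 0.75·0.4545) ≈ 0.5902
After 'pass': P(plant 1) = 0.1·0.5902 / (0.1·0.5902 + 0.25·0.4098) ≈ 0.3655

0.3655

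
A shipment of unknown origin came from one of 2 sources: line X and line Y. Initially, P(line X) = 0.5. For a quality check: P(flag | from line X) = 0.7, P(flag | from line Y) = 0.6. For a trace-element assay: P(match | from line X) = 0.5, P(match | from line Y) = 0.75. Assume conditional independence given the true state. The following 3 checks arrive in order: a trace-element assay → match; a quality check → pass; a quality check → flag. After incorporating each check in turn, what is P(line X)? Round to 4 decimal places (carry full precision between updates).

After a trace-element assay='match': P(line X) = 0.5·0.5000 / (0.5·0.5000 + 0.75·0.5000) ≈ 0.4000
After a quality check='pass': P(line X) = 0.3·0.4000 / (0.3·0.4000 + 0.4·0.6000) ≈ 0.3333
After a quality check='flag': P(line X) = 0.7·0.3333 / (0.7·0.3333 + 0.6·0.6667) ≈ 0.3684

0.3684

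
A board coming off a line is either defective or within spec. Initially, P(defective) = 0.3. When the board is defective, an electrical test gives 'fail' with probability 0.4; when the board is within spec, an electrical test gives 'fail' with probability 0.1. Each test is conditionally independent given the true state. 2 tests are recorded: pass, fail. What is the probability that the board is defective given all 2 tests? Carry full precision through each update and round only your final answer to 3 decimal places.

0.533

After 'pass': P(defective) = 0.6·0.3000 / (0.6·0.3000 + 0.9·0.7000) ≈ 0.2222
After 'fail': P(defective) = 0.4·0.2222 / (0.4·0.2222 + 0.1·0.7778) ≈ 0.5333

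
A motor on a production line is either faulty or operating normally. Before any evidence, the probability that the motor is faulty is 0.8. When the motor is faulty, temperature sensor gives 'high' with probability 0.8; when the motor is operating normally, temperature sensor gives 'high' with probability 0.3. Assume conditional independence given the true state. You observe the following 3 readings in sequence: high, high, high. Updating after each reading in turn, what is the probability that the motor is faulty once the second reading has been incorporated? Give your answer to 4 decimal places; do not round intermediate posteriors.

After 'high': P(faulty) = 0.8·0.8000 / (0.8·0.8000 + 0.3·0.2000) ≈ 0.9143
After 'high': P(faulty) = 0.8·0.9143 / (0.8·0.9143 + 0.3·0.0857) ≈ 0.9660

0.9660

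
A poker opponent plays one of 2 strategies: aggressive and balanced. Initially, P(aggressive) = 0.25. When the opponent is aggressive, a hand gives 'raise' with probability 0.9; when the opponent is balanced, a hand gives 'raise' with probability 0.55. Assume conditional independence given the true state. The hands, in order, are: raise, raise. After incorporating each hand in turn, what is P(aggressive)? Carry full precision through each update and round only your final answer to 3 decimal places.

0.472

After 'raise': P(aggressive) = 0.9·0.2500 / (0.9·0.2500 + 0.55·0.7500) ≈ 0.3529
After 'raise': P(aggressive) = 0.9·0.3529 / (0.9·0.3529 + 0.55·0.6471) ≈ 0.4716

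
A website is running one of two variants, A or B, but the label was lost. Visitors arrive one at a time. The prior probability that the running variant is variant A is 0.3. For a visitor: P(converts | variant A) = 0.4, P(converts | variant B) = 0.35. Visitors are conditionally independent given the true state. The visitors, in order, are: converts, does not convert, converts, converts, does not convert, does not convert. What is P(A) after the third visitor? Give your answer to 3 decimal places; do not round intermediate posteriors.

0.341

Each posterior becomes the prior for the next update.
After 'converts': P(A) = 0.4·0.3000 / (0.4·0.3000 + 0.35·0.7000) ≈ 0.3288
After 'does not convert': P(A) = 0.6·0.3288 / (0.6·0.3288 + 0.65·0.6712) ≈ 0.3114
After 'converts': P(A) = 0.4·0.3114 / (0.4·0.3114 + 0.35·0.6886) ≈ 0.3407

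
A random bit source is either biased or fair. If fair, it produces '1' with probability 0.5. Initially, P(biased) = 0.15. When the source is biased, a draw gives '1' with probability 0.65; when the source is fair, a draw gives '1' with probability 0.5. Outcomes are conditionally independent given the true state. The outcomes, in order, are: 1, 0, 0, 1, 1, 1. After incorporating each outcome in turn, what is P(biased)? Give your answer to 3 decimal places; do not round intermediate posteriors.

0.198

After '1': P(biased) = 0.65·0.1500 / (0.65·0.1500 + 0.5·0.8500) ≈ 0.1866
After '0': P(biased) = 0.35·0.1866 / (0.35·0.1866 + 0.5·0.8134) ≈ 0.1384
After '0': P(biased) = 0.35·0.1384 / (0.35·0.1384 + 0.5·0.8616) ≈ 0.1011
After '1': P(biased) = 0.65·0.1011 / (0.65·0.1011 + 0.5·0.8989) ≈ 0.1275
After '1': P(biased) = 0.65·0.1275 / (0.65·0.1275 + 0.5·0.8725) ≈ 0.1596
After '1': P(biased) = 0.65·0.1596 / (0.65·0.1596 + 0.5·0.8404) ≈ 0.1981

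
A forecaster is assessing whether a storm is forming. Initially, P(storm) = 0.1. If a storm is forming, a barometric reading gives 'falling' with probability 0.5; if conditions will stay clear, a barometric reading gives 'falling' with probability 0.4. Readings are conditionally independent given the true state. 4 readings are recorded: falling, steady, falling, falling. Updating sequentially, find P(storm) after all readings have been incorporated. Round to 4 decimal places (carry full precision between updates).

0.1531

After 'falling': P(storm) = 0.5·0.1000 / (0.5·0.1000 + 0.4·0.9000) ≈ 0.1220
After 'steady': P(storm) = 0.5·0.1220 / (0.5·0.1220 + 0.6·0.8780) ≈ 0.1037
After 'falling': P(storm) = 0.5·0.1037 / (0.5·0.1037 + 0.4·0.8963) ≈ 0.1264
After 'falling': P(storm) = 0.5·0.1264 / (0.5·0.1264 + 0.4·0.8736) ≈ 0.1531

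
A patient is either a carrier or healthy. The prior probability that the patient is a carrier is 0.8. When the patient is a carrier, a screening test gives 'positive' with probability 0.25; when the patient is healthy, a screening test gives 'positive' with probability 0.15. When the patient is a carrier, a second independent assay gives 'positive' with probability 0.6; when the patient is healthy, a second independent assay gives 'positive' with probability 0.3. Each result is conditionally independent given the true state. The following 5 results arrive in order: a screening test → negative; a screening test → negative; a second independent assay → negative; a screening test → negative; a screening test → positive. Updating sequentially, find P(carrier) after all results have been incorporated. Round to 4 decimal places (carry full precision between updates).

0.7235

After a screening test='negative': P(carrier) = 0.75·0.8000 / (0.75·0.8000 + 0.85·0.2000) ≈ 0.7792
After a screening test='negative': P(carrier) = 0.75·0.7792 / (0.75·0.7792 + 0.85·0.2208) ≈ 0.7569
After a second independent assay='negative': P(carrier) = 0.4·0.7569 / (0.4·0.7569 + 0.7·0.2431) ≈ 0.6402
After a screening test='negative': P(carrier) = 0.75·0.6402 / (0.75·0.6402 + 0.85·0.3598) ≈ 0.6109
After a screening test='positive': P(carrier) = 0.25·0.6109 / (0.25·0.6109 + 0.15·0.3891) ≈ 0.7235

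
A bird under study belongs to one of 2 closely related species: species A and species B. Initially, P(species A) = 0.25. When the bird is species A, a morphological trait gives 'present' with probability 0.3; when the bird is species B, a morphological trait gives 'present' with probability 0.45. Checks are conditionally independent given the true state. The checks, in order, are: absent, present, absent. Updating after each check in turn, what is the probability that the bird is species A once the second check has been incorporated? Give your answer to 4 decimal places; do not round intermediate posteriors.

Each posterior becomes the prior for the next update.
After 'absent': P(species A) = 0.7·0.2500 / (0.7·0.2500 + 0.55·0.7500) ≈ 0.2979
After 'present': P(species A) = 0.3·0.2979 / (0.3·0.2979 + 0.45·0.7021) ≈ 0.2205

0.2205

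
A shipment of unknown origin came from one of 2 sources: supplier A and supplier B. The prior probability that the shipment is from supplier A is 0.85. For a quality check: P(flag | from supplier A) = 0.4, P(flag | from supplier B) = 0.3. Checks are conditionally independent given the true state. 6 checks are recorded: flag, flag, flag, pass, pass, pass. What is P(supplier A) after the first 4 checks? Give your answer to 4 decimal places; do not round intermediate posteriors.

0.9201

Each posterior becomes the prior for the next update.
After 'flag': P(supplier A) = 0.4·0.8500 / (0.4·0.8500 + 0.3·0.1500) ≈ 0.8831
After 'flag': P(supplier A) = 0.4·0.8831 / (0.4·0.8831 + 0.3·0.1169) ≈ 0.9097
After 'flag': P(supplier A) = 0.4·0.9097 / (0.4·0.9097 + 0.3·0.0903) ≈ 0.9307
After 'pass': P(supplier A) = 0.6·0.9307 / (0.6·0.9307 + 0.7·0.0693) ≈ 0.9201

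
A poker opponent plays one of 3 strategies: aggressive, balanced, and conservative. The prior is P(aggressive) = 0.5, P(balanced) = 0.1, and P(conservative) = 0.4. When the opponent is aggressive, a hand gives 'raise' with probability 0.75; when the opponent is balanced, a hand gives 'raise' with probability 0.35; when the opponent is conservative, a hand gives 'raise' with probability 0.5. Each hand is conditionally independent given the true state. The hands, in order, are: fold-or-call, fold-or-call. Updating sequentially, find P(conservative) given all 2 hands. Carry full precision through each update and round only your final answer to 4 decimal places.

0.5764

Apply Bayes' rule sequentially, carrying P(conservative) forward.
After 'fold-or-call': normaliser = 0.25·0.5000 + 0.65·0.1000 + 0.5·0.4000; P(aggressive) ≈ 0.3205, P(balanced) ≈ 0.1667, P(conservative) ≈ 0.5128
After 'fold-or-call': normaliser = 0.25·0.3205 + 0.65·0.1667 + 0.5·0.5128; P(aggressive) ≈ 0.1801, P(balanced) ≈ 0.2435, P(conservative) ≈ 0.5764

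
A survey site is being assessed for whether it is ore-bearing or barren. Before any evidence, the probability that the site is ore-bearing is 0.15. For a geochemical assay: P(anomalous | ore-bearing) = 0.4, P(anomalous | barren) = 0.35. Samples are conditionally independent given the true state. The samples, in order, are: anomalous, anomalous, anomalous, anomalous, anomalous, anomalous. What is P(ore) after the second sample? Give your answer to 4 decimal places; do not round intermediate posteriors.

After 'anomalous': P(ore) = 0.4·0.1500 / (0.4·0.1500 + 0.35·0.8500) ≈ 0.1678
After 'anomalous': P(ore) = 0.4·0.1678 / (0.4·0.1678 + 0.35·0.8322) ≈ 0.1873

0.1873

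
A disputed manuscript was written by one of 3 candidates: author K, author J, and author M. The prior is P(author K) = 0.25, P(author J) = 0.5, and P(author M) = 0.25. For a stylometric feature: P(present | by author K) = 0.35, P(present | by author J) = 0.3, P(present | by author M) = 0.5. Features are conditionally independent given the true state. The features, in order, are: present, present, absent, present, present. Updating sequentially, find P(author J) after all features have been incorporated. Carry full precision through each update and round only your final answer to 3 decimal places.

0.217

After 'present': normaliser = 0.35·0.2500 + 0.3·0.5000 + 0.5·0.2500; P(author K) ≈ 0.2414, P(author J) ≈ 0.4138, P(author M) ≈ 0.3448
After 'present': normaliser = 0.35·0.2414 + 0.3·0.4138 + 0.5·0.3448; P(author K) ≈ 0.2217, P(author J) ≈ 0.3258, P(author M) ≈ 0.4525
After 'absent': normaliser = 0.65·0.2217 + 0.7·0.3258 + 0.5·0.4525; P(author K) ≈ 0.2408, P(author J) ≈ 0.3811, P(author M) ≈ 0.3781
After 'present': normaliser = 0.35·0.2408 + 0.3·0.3811 + 0.5·0.3781; P(author K) ≈ 0.2174, P(author J) ≈ 0.2949, P(author M) ≈ 0.4876
After 'present': normaliser = 0.35·0.2174 + 0.3·0.2949 + 0.5·0.4876; P(author K) ≈ 0.1863, P(author J) ≈ 0.2166, P(author M) ≈ 0.5970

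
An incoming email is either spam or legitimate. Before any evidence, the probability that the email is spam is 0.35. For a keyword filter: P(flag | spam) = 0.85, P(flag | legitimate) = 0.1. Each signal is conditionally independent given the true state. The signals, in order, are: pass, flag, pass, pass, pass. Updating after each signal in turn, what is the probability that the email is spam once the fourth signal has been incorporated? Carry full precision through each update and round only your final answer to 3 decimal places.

After 'pass': P(spam) = 0.15·0.3500 / (0.15·0.3500 + 0.9·0.6500) ≈ 0.0824
After 'flag': P(spam) = 0.85·0.0824 / (0.85·0.0824 + 0.1·0.9176) ≈ 0.4327
After 'pass': P(spam) = 0.15·0.4327 / (0.15·0.4327 + 0.9·0.5673) ≈ 0.1128
After 'pass': P(spam) = 0.15·0.1128 / (0.15·0.1128 + 0.9·0.8872) ≈ 0.0207

0.021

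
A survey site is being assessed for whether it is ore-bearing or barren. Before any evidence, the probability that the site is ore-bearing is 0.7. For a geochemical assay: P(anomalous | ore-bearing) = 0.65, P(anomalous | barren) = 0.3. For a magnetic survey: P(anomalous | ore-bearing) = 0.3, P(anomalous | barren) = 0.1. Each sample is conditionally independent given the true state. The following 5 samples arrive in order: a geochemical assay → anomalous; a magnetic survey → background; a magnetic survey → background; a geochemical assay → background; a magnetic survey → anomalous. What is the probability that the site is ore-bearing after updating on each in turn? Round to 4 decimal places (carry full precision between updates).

After a geochemical assay='anomalous': P(ore) = 0.65·0.7000 / (0.65·0.7000 + 0.3·0.3000) ≈ 0.8349
After a magnetic survey='background': P(ore) = 0.7·0.8349 / (0.7·0.8349 + 0.9·0.1651) ≈ 0.7972
After a magnetic survey='background': P(ore) = 0.7·0.7972 / (0.7·0.7972 + 0.9·0.2028) ≈ 0.7536
After a geochemical assay='background': P(ore) = 0.35·0.7536 / (0.35·0.7536 + 0.7·0.2464) ≈ 0.6046
After a magnetic survey='anomalous': P(ore) = 0.3·0.6046 / (0.3·0.6046 + 0.1·0.3954) ≈ 0.8210

0.8210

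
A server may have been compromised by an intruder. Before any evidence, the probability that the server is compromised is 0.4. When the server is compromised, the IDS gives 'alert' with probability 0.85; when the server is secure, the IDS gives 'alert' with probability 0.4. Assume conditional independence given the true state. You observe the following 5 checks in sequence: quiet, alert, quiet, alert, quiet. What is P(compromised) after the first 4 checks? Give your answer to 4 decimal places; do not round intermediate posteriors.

0.1584

After 'quiet': P(compromised) = 0.15·0.4000 / (0.15·0.4000 + 0.6·0.6000) ≈ 0.1429
After 'alert': P(compromised) = 0.85·0.1429 / (0.85·0.1429 + 0.4·0.8571) ≈ 0.2615
After 'quiet': P(compromised) = 0.15·0.2615 / (0.15·0.2615 + 0.6·0.7385) ≈ 0.0813
After 'alert': P(compromised) = 0.85·0.0813 / (0.85·0.0813 + 0.4·0.9187) ≈ 0.1584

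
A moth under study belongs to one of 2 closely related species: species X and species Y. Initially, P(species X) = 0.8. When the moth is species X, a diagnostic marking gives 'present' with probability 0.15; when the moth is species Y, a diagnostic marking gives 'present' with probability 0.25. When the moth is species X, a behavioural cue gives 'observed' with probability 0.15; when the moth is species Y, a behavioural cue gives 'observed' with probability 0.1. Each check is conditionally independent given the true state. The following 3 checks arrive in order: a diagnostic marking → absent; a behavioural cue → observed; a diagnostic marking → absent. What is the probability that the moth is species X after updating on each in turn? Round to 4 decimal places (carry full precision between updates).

Each posterior becomes the prior for the next update.
After a diagnostic marking='absent': P(species X) = 0.85·0.8000 / (0.85·0.8000 + 0.75·0.2000) ≈ 0.8193
After a behavioural cue='observed': P(species X) = 0.15·0.8193 / (0.15·0.8193 + 0.1·0.1807) ≈ 0.8718
After a diagnostic marking='absent': P(species X) = 0.85·0.8718 / (0.85·0.8718 + 0.75·0.1282) ≈ 0.8851

0.8851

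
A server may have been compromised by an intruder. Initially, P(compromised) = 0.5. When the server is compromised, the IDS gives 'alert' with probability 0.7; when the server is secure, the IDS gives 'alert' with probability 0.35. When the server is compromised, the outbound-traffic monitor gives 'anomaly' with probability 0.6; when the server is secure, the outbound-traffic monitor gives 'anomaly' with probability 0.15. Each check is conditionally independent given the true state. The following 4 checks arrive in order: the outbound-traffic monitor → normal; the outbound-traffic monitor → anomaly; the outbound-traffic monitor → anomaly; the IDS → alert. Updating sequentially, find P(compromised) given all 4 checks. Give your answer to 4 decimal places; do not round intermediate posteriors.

After the outbound-traffic monitor='normal': P(compromised) = 0.4·0.5000 / (0.4·0.5000 + 0.85·0.5000) ≈ 0.3200
After the outbound-traffic monitor='anomaly': P(compromised) = 0.6·0.3200 / (0.6·0.3200 + 0.15·0.6800) ≈ 0.6531
After the outbound-traffic monitor='anomaly': P(compromised) = 0.6·0.6531 / (0.6·0.6531 + 0.15·0.3469) ≈ 0.8828
After the IDS='alert': P(compromised) = 0.7·0.8828 / (0.7·0.8828 + 0.35·0.1172) ≈ 0.9377

0.9377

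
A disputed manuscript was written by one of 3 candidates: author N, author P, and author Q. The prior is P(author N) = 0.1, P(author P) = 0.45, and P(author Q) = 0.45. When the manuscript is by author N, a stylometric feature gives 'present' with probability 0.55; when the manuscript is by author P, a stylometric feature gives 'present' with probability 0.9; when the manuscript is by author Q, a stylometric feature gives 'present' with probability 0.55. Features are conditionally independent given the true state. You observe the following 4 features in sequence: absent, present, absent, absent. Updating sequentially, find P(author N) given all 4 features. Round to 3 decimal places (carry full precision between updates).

Each posterior becomes the prior for the next update.
After 'absent': normaliser = 0.45·0.1000 + 0.1·0.4500 + 0.45·0.4500; P(author N) ≈ 0.1538, P(author P) ≈ 0.1538, P(author Q) ≈ 0.6923
After 'present': normaliser = 0.55·0.1538 + 0.9·0.1538 + 0.55·0.6923; P(author N) ≈ 0.1401, P(author P) ≈ 0.2293, P(author Q) ≈ 0.6306
After 'absent': normaliser = 0.45·0.1401 + 0.1·0.2293 + 0.45·0.6306; P(author N) ≈ 0.1705, P(author P) ≈ 0.0620, P(author Q) ≈ 0.7674
After 'absent': normaliser = 0.45·0.1705 + 0.1·0.0620 + 0.45·0.7674; P(author N) ≈ 0.1792, P(author P) ≈ 0.0145, P(author Q) ≈ 0.8063

0.179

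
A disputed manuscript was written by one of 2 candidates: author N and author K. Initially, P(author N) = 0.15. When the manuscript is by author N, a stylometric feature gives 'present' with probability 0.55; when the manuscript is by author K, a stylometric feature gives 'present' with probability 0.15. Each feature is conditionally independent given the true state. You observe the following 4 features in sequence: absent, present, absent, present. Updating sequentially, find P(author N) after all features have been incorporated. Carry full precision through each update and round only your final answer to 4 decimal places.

Each posterior becomes the prior for the next update.
After 'absent': P(author N) = 0.45·0.1500 / (0.45·0.1500 + 0.85·0.8500) ≈ 0.0854
After 'present': P(author N) = 0.55·0.0854 / (0.55·0.0854 + 0.15·0.9146) ≈ 0.2552
After 'absent': P(author N) = 0.45·0.2552 / (0.45·0.2552 + 0.85·0.7448) ≈ 0.1535
After 'present': P(author N) = 0.55·0.1535 / (0.55·0.1535 + 0.15·0.8465) ≈ 0.3994

0.3994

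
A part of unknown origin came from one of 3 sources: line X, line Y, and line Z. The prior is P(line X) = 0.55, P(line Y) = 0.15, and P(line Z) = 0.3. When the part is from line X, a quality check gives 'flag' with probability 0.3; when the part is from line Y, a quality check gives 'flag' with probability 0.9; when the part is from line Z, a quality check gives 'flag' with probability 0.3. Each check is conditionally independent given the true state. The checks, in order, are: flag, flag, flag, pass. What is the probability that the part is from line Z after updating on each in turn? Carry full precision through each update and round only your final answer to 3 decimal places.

After 'flag': normaliser = 0.3·0.5500 + 0.9·0.1500 + 0.3·0.3000; P(line X) ≈ 0.4231, P(line Y) ≈ 0.3462, P(line Z) ≈ 0.2308
After 'flag': normaliser = 0.3·0.4231 + 0.9·0.3462 + 0.3·0.2308; P(line X) ≈ 0.2500, P(line Y) ≈ 0.6136, P(line Z) ≈ 0.1364
After 'flag': normaliser = 0.3·0.2500 + 0.9·0.6136 + 0.3·0.1364; P(line X) ≈ 0.1122, P(line Y) ≈ 0.8265, P(line Z) ≈ 0.0612
After 'pass': normaliser = 0.7·0.1122 + 0.1·0.8265 + 0.7·0.0612; P(line X) ≈ 0.3850, P(line Y) ≈ 0.4050, P(line Z) ≈ 0.2100

0.210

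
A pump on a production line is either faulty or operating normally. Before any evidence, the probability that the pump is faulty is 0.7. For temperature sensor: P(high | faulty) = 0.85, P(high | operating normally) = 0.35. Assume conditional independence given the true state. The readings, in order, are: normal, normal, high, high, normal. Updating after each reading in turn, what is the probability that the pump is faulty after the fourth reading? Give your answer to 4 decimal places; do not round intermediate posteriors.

After 'normal': P(faulty) = 0.15·0.7000 / (0.15·0.7000 + 0.65·0.3000) ≈ 0.3500
After 'normal': P(faulty) = 0.15·0.3500 / (0.15·0.3500 + 0.65·0.6500) ≈ 0.1105
After 'high': P(faulty) = 0.85·0.1105 / (0.85·0.1105 + 0.35·0.8895) ≈ 0.2318
After 'high': P(faulty) = 0.85·0.2318 / (0.85·0.2318 + 0.35·0.7682) ≈ 0.4229

0.4229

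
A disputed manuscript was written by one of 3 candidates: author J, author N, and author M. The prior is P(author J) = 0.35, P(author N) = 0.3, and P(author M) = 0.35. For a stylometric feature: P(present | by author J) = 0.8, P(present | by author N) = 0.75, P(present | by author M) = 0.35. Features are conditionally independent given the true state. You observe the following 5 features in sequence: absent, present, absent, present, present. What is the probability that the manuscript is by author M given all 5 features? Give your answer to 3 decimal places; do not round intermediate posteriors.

0.296

After 'absent': normaliser = 0.2·0.3500 + 0.25·0.3000 + 0.65·0.3500; P(author J) ≈ 0.1879, P(author N) ≈ 0.2013, P(author M) ≈ 0.6107
After 'present': normaliser = 0.8·0.1879 + 0.75·0.2013 + 0.35·0.6107; P(author J) ≈ 0.2919, P(author N) ≈ 0.2932, P(author M) ≈ 0.4150
After 'absent': normaliser = 0.2·0.2919 + 0.25·0.2932 + 0.65·0.4150; P(author J) ≈ 0.1454, P(author N) ≈ 0.1826, P(author M) ≈ 0.6720
After 'present': normaliser = 0.8·0.1454 + 0.75·0.1826 + 0.35·0.6720; P(author J) ≈ 0.2382, P(author N) ≈ 0.2803, P(author M) ≈ 0.4815
After 'present': normaliser = 0.8·0.2382 + 0.75·0.2803 + 0.35·0.4815; P(author J) ≈ 0.3347, P(author N) ≈ 0.3693, P(author M) ≈ 0.2960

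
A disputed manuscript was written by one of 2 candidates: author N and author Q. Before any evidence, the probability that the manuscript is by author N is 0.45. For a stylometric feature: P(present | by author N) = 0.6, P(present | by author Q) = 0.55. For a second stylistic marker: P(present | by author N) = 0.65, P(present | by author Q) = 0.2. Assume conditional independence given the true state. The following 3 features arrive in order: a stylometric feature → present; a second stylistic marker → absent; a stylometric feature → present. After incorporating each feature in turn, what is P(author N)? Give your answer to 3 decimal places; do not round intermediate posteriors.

0.299

After a stylometric feature='present': P(author N) = 0.6·0.4500 / (0.6·0.4500 + 0.55·0.5500) ≈ 0.4716
After a second stylistic marker='absent': P(author N) = 0.35·0.4716 / (0.35·0.4716 + 0.8·0.5284) ≈ 0.2808
After a stylometric feature='present': P(author N) = 0.6·0.2808 / (0.6·0.2808 + 0.55·0.7192) ≈ 0.2987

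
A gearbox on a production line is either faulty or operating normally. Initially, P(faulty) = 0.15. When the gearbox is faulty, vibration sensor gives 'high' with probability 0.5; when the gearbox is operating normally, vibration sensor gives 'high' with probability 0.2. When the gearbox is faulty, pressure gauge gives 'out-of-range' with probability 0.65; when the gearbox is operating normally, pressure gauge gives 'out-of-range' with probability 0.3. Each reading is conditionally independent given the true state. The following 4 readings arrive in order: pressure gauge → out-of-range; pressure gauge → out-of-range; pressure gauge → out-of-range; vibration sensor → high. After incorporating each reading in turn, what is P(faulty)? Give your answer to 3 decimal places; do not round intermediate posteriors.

After pressure gauge='out-of-range': P(faulty) = 0.65·0.1500 / (0.65·0.1500 + 0.3·0.8500) ≈ 0.2766
After pressure gauge='out-of-range': P(faulty) = 0.65·0.2766 / (0.65·0.2766 + 0.3·0.7234) ≈ 0.4531
After pressure gauge='out-of-range': P(faulty) = 0.65·0.4531 / (0.65·0.4531 + 0.3·0.5469) ≈ 0.6422
After vibration sensor='high': P(faulty) = 0.5·0.6422 / (0.5·0.6422 + 0.2·0.3578) ≈ 0.8178

0.818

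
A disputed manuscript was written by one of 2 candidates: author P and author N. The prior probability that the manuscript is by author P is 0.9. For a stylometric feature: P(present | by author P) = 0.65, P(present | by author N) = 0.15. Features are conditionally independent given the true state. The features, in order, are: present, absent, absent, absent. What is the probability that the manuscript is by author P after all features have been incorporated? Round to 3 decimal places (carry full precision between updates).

Apply Bayes' rule sequentially, carrying P(author P) forward.
After 'present': P(author P) = 0.65·0.9000 / (0.65·0.9000 + 0.15·0.1000) ≈ 0.9750
After 'absent': P(author P) = 0.35·0.9750 / (0.35·0.9750 + 0.85·0.0250) ≈ 0.9414
After 'absent': P(author P) = 0.35·0.9414 / (0.35·0.9414 + 0.85·0.0586) ≈ 0.8686
After 'absent': P(author P) = 0.35·0.8686 / (0.35·0.8686 + 0.85·0.1314) ≈ 0.7314

0.731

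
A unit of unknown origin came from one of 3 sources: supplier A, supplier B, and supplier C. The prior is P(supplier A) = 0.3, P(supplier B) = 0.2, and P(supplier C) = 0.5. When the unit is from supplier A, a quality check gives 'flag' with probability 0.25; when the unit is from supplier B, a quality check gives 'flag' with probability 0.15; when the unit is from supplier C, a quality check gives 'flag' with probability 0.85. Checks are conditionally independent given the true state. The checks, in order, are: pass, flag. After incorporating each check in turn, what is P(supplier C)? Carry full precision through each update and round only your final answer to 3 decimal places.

After 'pass': normaliser = 0.75·0.3000 + 0.85·0.2000 + 0.15·0.5000; P(supplier A) ≈ 0.4787, P(supplier B) ≈ 0.3617, P(supplier C) ≈ 0.1596
After 'flag': normaliser = 0.25·0.4787 + 0.15·0.3617 + 0.85·0.1596; P(supplier A) ≈ 0.3866, P(supplier B) ≈ 0.1753, P(supplier C) ≈ 0.4381

0.438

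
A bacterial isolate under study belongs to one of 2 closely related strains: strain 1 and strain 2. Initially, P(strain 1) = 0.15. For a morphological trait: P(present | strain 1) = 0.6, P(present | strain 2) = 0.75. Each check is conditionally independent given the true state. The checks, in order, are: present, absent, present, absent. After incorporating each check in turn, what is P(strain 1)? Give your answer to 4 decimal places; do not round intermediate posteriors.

After 'present': P(strain 1) = 0.6·0.1500 / (0.6·0.1500 + 0.75·0.8500) ≈ 0.1237
After 'absent': P(strain 1) = 0.4·0.1237 / (0.4·0.1237 + 0.25·0.8763) ≈ 0.1843
After 'present': P(strain 1) = 0.6·0.1843 / (0.6·0.1843 + 0.75·0.8157) ≈ 0.1530
After 'absent': P(strain 1) = 0.4·0.1530 / (0.4·0.1530 + 0.25·0.8470) ≈ 0.2243

0.2243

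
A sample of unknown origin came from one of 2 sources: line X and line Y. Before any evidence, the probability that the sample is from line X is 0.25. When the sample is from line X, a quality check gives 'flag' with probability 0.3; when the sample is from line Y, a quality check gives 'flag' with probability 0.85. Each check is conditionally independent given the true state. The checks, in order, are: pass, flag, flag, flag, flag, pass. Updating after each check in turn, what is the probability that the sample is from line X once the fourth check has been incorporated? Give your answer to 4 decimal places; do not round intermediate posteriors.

0.0640

Apply Bayes' rule sequentially, carrying P(line X) forward.
After 'pass': P(line X) = 0.7·0.2500 / (0.7·0.2500 + 0.15·0.7500) ≈ 0.6087
After 'flag': P(line X) = 0.3·0.6087 / (0.3·0.6087 + 0.85·0.3913) ≈ 0.3544
After 'flag': P(line X) = 0.3·0.3544 / (0.3·0.3544 + 0.85·0.6456) ≈ 0.1623
After 'flag': P(line X) = 0.3·0.1623 / (0.3·0.1623 + 0.85·0.8377) ≈ 0.0640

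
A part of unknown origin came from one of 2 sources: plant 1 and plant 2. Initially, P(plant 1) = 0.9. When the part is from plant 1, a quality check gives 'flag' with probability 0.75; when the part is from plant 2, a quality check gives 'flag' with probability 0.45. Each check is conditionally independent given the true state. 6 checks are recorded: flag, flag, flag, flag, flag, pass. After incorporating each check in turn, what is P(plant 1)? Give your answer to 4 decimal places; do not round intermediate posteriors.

After 'flag': P(plant 1) = 0.75·0.9000 / (0.75·0.9000 + 0.45·0.1000) ≈ 0.9375
After 'flag': P(plant 1) = 0.75·0.9375 / (0.75·0.9375 + 0.45·0.0625) ≈ 0.9615
After 'flag': P(plant 1) = 0.75·0.9615 / (0.75·0.9615 + 0.45·0.0385) ≈ 0.9766
After 'flag': P(plant 1) = 0.75·0.9766 / (0.75·0.9766 + 0.45·0.0234) ≈ 0.9858
After 'flag': P(plant 1) = 0.75·0.9858 / (0.75·0.9858 + 0.45·0.0142) ≈ 0.9914
After 'pass': P(plant 1) = 0.25·0.9914 / (0.25·0.9914 + 0.55·0.0086) ≈ 0.9813

0.9813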